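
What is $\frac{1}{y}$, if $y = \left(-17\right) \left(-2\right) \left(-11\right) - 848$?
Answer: $- \frac{1}{1222} \approx -0.00081833$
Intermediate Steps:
$y = -1222$ ($y = 34 \left(-11\right) - 848 = -374 - 848 = -1222$)
$\frac{1}{y} = \frac{1}{-1222} = - \frac{1}{1222}$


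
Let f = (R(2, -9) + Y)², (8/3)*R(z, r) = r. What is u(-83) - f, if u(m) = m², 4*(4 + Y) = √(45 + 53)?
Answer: 437023/64 + 413*√2/16 ≈ 6865.0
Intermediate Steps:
Y = -4 + 7*√2/4 (Y = -4 + √(45 + 53)/4 = -4 + √98/4 = -4 + (7*√2)/4 = -4 + 7*√2/4 ≈ -1.5251)
R(z, r) = 3*r/8
f = (-59/8 + 7*√2/4)² (f = ((3/8)*(-9) + (-4 + 7*√2/4))² = (-27/8 + (-4 + 7*√2/4))² = (-59/8 + 7*√2/4)² ≈ 24.011)
u(-83) - f = (-83)² - (3873/64 - 413*√2/16) = 6889 + (-3873/64 + 413*√2/16) = 437023/64 + 413*√2/16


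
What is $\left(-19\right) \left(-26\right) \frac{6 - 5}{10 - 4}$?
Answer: $\frac{247}{3} \approx 82.333$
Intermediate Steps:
$\left(-19\right) \left(-26\right) \frac{6 - 5}{10 - 4} = 494 \cdot 1 \cdot \frac{1}{6} = 494 \cdot \frac{1}{6} = \frac{247}{3}$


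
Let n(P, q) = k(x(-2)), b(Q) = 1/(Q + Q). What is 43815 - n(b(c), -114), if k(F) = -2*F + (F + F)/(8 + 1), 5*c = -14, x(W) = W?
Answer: 394303/9 ≈ 43811.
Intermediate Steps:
c = -14/5 (c = (1/5)*(-14) = -14/5 ≈ -2.8000)
b(Q) = 1/(2*Q)
k(F) = -16*F/9 (k(F) = -2*F + (2*F)/9 = -2*F + (2*F)*(1/9) = -2*F + 2*F/9 = -16*F/9)
n(P, q) = 32/9 (n(P, q) = -16/9*(-2) = 32/9)
43815 - n(b(c), -114) = 43815 - 1*32/9 = 43815 - 32/9 = 394303/9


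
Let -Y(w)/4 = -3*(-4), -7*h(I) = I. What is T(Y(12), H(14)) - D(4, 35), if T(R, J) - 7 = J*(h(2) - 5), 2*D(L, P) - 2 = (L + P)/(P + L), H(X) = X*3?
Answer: -433/2 ≈ -216.50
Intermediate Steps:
H(X) = 3*X
h(I) = -I/7
D(L, P) = 3/2 (D(L, P) = 1 + ((L + P)/(P + L))/2 = 1 + ((L + P)/(L + P))/2 = 1 + (½)*1 = 1 + ½ = 3/2)
Y(w) = -48 (Y(w) = -(-12)*(-4) = -4*12 = -48)
T(R, J) = 7 - 37*J/7 (T(R, J) = 7 + J*(-⅐*2 - 5) = 7 + J*(-2/7 - 5) = 7 + J*(-37/7) = 7 - 37*J/7)
T(Y(12), H(14)) - D(4, 35) = (7 - 111*14/7) - 1*3/2 = (7 - 37/7*42) - 3/2 = (7 - 222) - 3/2 = -215 - 3/2 = -433/2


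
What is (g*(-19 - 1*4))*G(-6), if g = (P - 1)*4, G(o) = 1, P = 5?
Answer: -368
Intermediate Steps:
g = 16 (g = (5 - 1)*4 = 4*4 = 16)
(g*(-19 - 1*4))*G(-6) = (16*(-19 - 1*4))*1 = (16*(-19 - 4))*1 = (16*(-23))*1 = -368*1 = -368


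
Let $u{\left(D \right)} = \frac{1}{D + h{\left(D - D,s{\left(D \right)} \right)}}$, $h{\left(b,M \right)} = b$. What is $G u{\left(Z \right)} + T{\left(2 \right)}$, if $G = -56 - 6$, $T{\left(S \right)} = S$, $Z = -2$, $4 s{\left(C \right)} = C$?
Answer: $33$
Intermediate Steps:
$s{\left(C \right)} = \frac{C}{4}$
$G = -62$
$u{\left(D \right)} = \frac{1}{D}$ ($u{\left(D \right)} = \frac{1}{D + \left(D - D\right)} = \frac{1}{D + 0} = \frac{1}{D}$)
$G u{\left(Z \right)} + T{\left(2 \right)} = - \frac{62}{-2} + 2 = \left(-62\right) \left(- \frac{1}{2}\right) + 2 = 31 + 2 = 33$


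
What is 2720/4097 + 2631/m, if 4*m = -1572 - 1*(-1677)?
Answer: 851028/8435 ≈ 100.89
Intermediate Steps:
m = 105/4 (m = (-1572 - 1*(-1677))/4 = (-1572 + 1677)/4 = (¼)*105 = 105/4 ≈ 26.250)
2720/4097 + 2631/m = 2720/4097 + 2631/(105/4) = 2720*(1/4097) + 2631*(4/105) = 160/241 + 3508/35 = 851028/8435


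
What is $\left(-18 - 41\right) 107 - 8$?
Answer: $-6321$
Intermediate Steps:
$\left(-18 - 41\right) 107 - 8 = \left(-59\right) 107 - 8 = -6313 - 8 = -6321$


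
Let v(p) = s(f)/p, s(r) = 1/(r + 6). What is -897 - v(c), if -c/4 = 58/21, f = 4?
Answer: -2081019/2320 ≈ -896.99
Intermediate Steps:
c = -232/21 ≈ -11.048
s(r) = 1/(6 + r)
v(p) = 1/(10*p) (v(p) = 1/((6 + 4)*p) = 1/(10*p))
-897 - v(c) = -897 - 1/(10*(-232/21)) = -897 - (-21)/(10*232) = -897 - 1*(-21/2320) = -897 + 21/2320 = -2081019/2320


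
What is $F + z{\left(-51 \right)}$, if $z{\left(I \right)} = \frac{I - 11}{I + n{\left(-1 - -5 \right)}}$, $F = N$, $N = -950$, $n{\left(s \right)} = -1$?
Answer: $- \frac{24669}{26} \approx -948.81$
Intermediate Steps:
$F = -950$
$z{\left(I \right)} = \frac{-11 + I}{-1 + I}$ ($z{\left(I \right)} = \frac{I - 11}{I - 1} = \frac{-11 + I}{-1 + I}$)
$F + z{\left(-51 \right)} = -950 + \frac{-11 - 51}{-1 - 51} = -950 + \frac{1}{-52} \left(-62\right) = -950 - - \frac{31}{26} = -950 + \frac{31}{26} = - \frac{24669}{26}$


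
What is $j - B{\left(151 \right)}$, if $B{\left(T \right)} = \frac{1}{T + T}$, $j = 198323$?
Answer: $\frac{59893545}{302} \approx 1.9832 \cdot 10^{5}$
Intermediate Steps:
$B{\left(T \right)} = \frac{1}{2 T}$
$j - B{\left(151 \right)} = 198323 - \frac{1}{2 \cdot 151} = 198323 - \frac{1}{2} \cdot \frac{1}{151} = 198323 - \frac{1}{302} = \frac{59893545}{302}$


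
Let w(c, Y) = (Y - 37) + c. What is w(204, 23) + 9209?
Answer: 9399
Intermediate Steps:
w(c, Y) = -37 + Y + c (w(c, Y) = (-37 + Y) + c = -37 + Y + c)
w(204, 23) + 9209 = (-37 + 23 + 204) + 9209 = 190 + 9209 = 9399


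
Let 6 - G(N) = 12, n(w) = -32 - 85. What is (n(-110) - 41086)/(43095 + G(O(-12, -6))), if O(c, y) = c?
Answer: -41203/43089 ≈ -0.95623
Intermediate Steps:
n(w) = -117
G(N) = -6 (G(N) = 6 - 1*12 = 6 - 12 = -6)
(n(-110) - 41086)/(43095 + G(O(-12, -6))) = (-117 - 41086)/(43095 - 6) = -41203/43089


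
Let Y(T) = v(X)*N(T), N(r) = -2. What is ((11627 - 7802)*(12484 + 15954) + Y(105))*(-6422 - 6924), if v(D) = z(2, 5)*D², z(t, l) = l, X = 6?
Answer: -1451711016540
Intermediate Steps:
v(D) = 5*D²
Y(T) = -360 (Y(T) = (5*6²)*(-2) = (5*36)*(-2) = 180*(-2) = -360)
((11627 - 7802)*(12484 + 15954) + Y(105))*(-6422 - 6924) = ((11627 - 7802)*(12484 + 15954) - 360)*(-6422 - 6924) = (3825*28438 - 360)*(-13346) = (108775350 - 360)*(-13346) = 108774990*(-13346) = -1451711016540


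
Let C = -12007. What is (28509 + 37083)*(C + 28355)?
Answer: 1072298016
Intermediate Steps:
(28509 + 37083)*(C + 28355) = (28509 + 37083)*(-12007 + 28355) = 65592*16348 = 1072298016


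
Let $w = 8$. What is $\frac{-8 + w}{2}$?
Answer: $0$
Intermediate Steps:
$\frac{-8 + w}{2} = \frac{-8 + 8}{2} = 0 \cdot \frac{1}{2} = 0$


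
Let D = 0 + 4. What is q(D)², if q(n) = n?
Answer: 16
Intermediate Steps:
D = 4
q(D)² = 4² = 16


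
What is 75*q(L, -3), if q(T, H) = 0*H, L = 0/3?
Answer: 0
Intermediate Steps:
L = 0 (L = 0*(⅓) = 0)
q(T, H) = 0
75*q(L, -3) = 75*0 = 0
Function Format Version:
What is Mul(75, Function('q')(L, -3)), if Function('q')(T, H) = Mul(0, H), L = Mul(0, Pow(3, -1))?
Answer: 0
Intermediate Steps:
L = 0 (L = Mul(0, Rational(1, 3)) = 0)
Function('q')(T, H) = 0
Mul(75, Function('q')(L, -3)) = Mul(75, 0) = 0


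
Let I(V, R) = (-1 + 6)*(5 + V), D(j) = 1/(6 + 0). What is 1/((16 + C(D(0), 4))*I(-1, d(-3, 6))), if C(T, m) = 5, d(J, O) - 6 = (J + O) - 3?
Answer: 1/420 ≈ 0.0023810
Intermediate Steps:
d(J, O) = 3 + J + O (d(J, O) = 6 + ((J + O) - 3) = 6 + (-3 + J + O) = 3 + J + O)
D(j) = 1/6
I(V, R) = 25 + 5*V (I(V, R) = 5*(5 + V) = 25 + 5*V)
1/((16 + C(D(0), 4))*I(-1, d(-3, 6))) = 1/((16 + 5)*(25 + 5*(-1))) = 1/(21*(25 - 5)) = 1/(21*20) = 1/420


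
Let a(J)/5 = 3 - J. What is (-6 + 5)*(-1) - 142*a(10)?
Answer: 4971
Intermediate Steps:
a(J) = 15 - 5*J (a(J) = 5*(3 - J) = 15 - 5*J)
(-6 + 5)*(-1) - 142*a(10) = (-6 + 5)*(-1) - 142*(15 - 5*10) = -1*(-1) - 142*(15 - 50) = 1 - 142*(-35) = 1 + 4970 = 4971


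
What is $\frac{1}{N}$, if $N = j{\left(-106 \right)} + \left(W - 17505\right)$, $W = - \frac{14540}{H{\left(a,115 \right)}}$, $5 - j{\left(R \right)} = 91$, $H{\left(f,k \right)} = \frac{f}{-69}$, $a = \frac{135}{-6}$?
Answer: $- \frac{3}{186541} \approx -1.6082 \cdot 10^{-5}$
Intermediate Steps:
$a = - \frac{45}{2}$ ($a = 135 \left(- \frac{1}{6}\right) = - \frac{45}{2} \approx -22.5$)
$H{\left(f,k \right)} = - \frac{f}{69}$ ($H{\left(f,k \right)} = f \left(- \frac{1}{69}\right) = - \frac{f}{69}$)
$j{\left(R \right)} = -86$ ($j{\left(R \right)} = 5 - 91 = -86$)
$W = - \frac{133768}{3}$ ($W = - \frac{14540}{\left(- \frac{1}{69}\right) \left(- \frac{45}{2}\right)} = - \frac{14540}{\frac{15}{46}} = \left(-14540\right) \frac{46}{15} = - \frac{133768}{3} \approx -44589.0$)
$N = - \frac{186541}{3}$ ($N = -86 - \frac{186283}{3} = - \frac{186541}{3} \approx -62180.0$)
$\frac{1}{N} = \frac{1}{- \frac{186541}{3}} = - \frac{3}{186541}$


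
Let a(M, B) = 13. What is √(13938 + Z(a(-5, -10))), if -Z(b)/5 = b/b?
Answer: √13933 ≈ 118.04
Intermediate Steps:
Z(b) = -5 (Z(b) = -5*b/b = -5*1 = -5)
√(13938 + Z(a(-5, -10))) = √(13938 - 5) = √13933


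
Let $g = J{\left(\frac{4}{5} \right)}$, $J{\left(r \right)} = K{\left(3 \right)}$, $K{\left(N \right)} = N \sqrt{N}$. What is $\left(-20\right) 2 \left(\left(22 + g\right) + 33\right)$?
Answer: $-2200 - 120 \sqrt{3} \approx -2407.8$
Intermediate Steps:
$K{\left(N \right)} = N^{\frac{3}{2}}$
$J{\left(r \right)} = 3 \sqrt{3}$ ($J{\left(r \right)} = 3^{\frac{3}{2}} = 3 \sqrt{3}$)
$g = 3 \sqrt{3} \approx 5.1962$
$\left(-20\right) 2 \left(\left(22 + g\right) + 33\right) = \left(-20\right) 2 \left(\left(22 + 3 \sqrt{3}\right) + 33\right) = - 40 \left(55 + 3 \sqrt{3}\right) = -2200 - 120 \sqrt{3}$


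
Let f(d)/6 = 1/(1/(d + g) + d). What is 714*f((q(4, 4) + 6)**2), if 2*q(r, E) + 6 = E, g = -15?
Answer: 42840/251 ≈ 170.68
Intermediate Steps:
q(r, E) = -3 + E/2
f(d) = 6/(d + 1/(-15 + d)) (f(d) = 6/(1/(d - 15) + d) = 6/(1/(-15 + d) + d) = 6/(d + 1/(-15 + d)))
714*f((q(4, 4) + 6)**2) = 714*(6*(-15 + ((-3 + (1/2)*4) + 6)**2)/(1 + (((-3 + (1/2)*4) + 6)**2)**2 - 15*((-3 + (1/2)*4) + 6)**2)) = 714*(6*(-15 + ((-3 + 2) + 6)**2)/(1 + (((-3 + 2) + 6)**2)**2 - 15*((-3 + 2) + 6)**2)) = 714*(6*(-15 + (-1 + 6)**2)/(1 + ((-1 + 6)**2)**2 - 15*(-1 + 6)**2)) = 714*(6*(-15 + 5**2)/(1 + (5**2)**2 - 15*5**2)) = 714*(6*(-15 + 25)/(1 + 25**2 - 15*25)) = 714*(6*10/(1 + 625 - 375)) = 714*(6*10/251) = 714*(6*(1/251)*10) = 714*(60/251) = 42840/251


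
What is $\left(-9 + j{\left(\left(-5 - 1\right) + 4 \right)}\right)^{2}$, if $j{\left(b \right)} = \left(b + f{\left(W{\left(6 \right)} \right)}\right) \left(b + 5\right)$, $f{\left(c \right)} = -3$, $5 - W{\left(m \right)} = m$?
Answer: $576$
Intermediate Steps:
$W{\left(m \right)} = 5 - m$
$j{\left(b \right)} = \left(-3 + b\right) \left(5 + b\right)$ ($j{\left(b \right)} = \left(b - 3\right) \left(b + 5\right) = \left(-3 + b\right) \left(5 + b\right)$)
$\left(-9 + j{\left(\left(-5 - 1\right) + 4 \right)}\right)^{2} = \left(-9 + \left(-15 + \left(\left(-5 - 1\right) + 4\right)^{2} + 2 \left(\left(-5 - 1\right) + 4\right)\right)\right)^{2} = \left(-9 + \left(-15 + \left(-6 + 4\right)^{2} + 2 \left(-6 + 4\right)\right)\right)^{2} = \left(-9 + \left(-15 + \left(-2\right)^{2} + 2 \left(-2\right)\right)\right)^{2} = \left(-9 - 15\right)^{2} = \left(-24\right)^{2} = 576$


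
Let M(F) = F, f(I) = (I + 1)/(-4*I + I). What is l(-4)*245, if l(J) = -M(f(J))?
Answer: 245/4 ≈ 61.250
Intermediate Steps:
f(I) = -(1 + I)/(3*I) (f(I) = (1 + I)/((-3*I)) = (1 + I)*(-1/(3*I)) = -(1 + I)/(3*I))
l(J) = -(-1 - J)/(3*J)
l(-4)*245 = ((1/3)*(1 - 4)/(-4))*245 = ((1/3)*(-1/4)*(-3))*245 = (1/4)*245 = 245/4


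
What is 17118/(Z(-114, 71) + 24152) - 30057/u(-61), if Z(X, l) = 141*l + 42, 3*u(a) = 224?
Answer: -3080464623/7661920 ≈ -402.05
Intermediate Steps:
u(a) = 224/3 (u(a) = (⅓)*224 = 224/3)
Z(X, l) = 42 + 141*l
17118/(Z(-114, 71) + 24152) - 30057/u(-61) = 17118/((42 + 141*71) + 24152) - 30057/224/3 = 17118/((42 + 10011) + 24152) - 30057*3/224 = 17118/(10053 + 24152) - 90171/224 = 17118/34205 - 90171/224 = -3080464623/7661920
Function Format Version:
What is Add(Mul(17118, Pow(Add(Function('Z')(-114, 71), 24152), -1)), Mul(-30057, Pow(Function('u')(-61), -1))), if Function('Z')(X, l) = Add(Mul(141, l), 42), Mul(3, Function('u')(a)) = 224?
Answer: Rational(-3080464623, 7661920) ≈ -402.05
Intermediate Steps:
Function('u')(a) = Rational(224, 3) (Function('u')(a) = Mul(Rational(1, 3), 224) = Rational(224, 3))
Function('Z')(X, l) = Add(42, Mul(141, l))
Add(Mul(17118, Pow(Add(Function('Z')(-114, 71), 24152), -1)), Mul(-30057, Pow(Function('u')(-61), -1))) = Add(Mul(17118, Pow(Add(Add(42, Mul(141, 71)), 24152), -1)), Mul(-30057, Pow(Rational(224, 3), -1))) = Add(Mul(17118, Pow(Add(Add(42, 10011), 24152), -1)), Mul(-30057, Rational(3, 224))) = Add(Mul(17118, Pow(Add(10053, 24152), -1)), Rational(-90171, 224)) = Add(Mul(17118, Pow(34205, -1)), Rational(-90171, 224)) = Add(Mul(17118, Rational(1, 34205)), Rational(-90171, 224)) = Add(Rational(17118, 34205), Rational(-90171, 224)) = Rational(-3080464623, 7661920)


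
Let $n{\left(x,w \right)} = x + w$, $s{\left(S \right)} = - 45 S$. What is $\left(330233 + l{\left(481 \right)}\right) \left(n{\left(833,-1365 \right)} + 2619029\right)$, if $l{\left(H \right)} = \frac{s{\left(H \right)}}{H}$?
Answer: $864596287436$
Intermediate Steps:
$n{\left(x,w \right)} = w + x$
$l{\left(H \right)} = -45$ ($l{\left(H \right)} = \frac{\left(-45\right) H}{H} = -45$)
$\left(330233 + l{\left(481 \right)}\right) \left(n{\left(833,-1365 \right)} + 2619029\right) = \left(330233 - 45\right) \left(\left(-1365 + 833\right) + 2619029\right) = 330188 \left(-532 + 2619029\right) = 330188 \cdot 2618497 = 864596287436$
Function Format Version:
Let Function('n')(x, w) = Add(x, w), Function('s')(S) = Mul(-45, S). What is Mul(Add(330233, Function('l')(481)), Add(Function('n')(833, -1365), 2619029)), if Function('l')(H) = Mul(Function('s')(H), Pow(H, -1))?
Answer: 864596287436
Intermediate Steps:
Function('n')(x, w) = Add(w, x)
Function('l')(H) = -45 (Function('l')(H) = Mul(Mul(-45, H), Pow(H, -1)) = -45)
Mul(Add(330233, Function('l')(481)), Add(Function('n')(833, -1365), 2619029)) = Mul(Add(330233, -45), Add(Add(-1365, 833), 2619029)) = Mul(330188, Add(-532, 2619029)) = Mul(330188, 2618497) = 864596287436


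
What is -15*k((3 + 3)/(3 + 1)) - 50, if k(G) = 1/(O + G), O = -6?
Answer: -140/3 ≈ -46.667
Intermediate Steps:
k(G) = 1/(-6 + G)
-15*k((3 + 3)/(3 + 1)) - 50 = -15/(-6 + (3 + 3)/(3 + 1)) - 50 = -15/(-6 + 6/4) - 50 = -15/(-6 + 6*(¼)) - 50 = -15/(-6 + 3/2) - 50 = -15/(-9/2) - 50 = -15*(-2/9) - 50 = 10/3 - 50 = -140/3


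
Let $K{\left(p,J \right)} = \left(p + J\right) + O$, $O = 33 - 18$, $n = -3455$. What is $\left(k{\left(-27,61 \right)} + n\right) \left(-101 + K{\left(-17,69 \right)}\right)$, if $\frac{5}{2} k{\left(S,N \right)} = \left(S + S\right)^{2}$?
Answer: $\frac{389062}{5} \approx 77812.0$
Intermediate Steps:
$k{\left(S,N \right)} = \frac{8 S^{2}}{5}$ ($k{\left(S,N \right)} = \frac{2 \left(S + S\right)^{2}}{5} = \frac{2 \left(2 S\right)^{2}}{5} = \frac{2 \cdot 4 S^{2}}{5} = \frac{8 S^{2}}{5}$)
$O = 15$ ($O = 33 - 18 = 15$)
$K{\left(p,J \right)} = 15 + J + p$ ($K{\left(p,J \right)} = \left(p + J\right) + 15 = \left(J + p\right) + 15 = 15 + J + p$)
$\left(k{\left(-27,61 \right)} + n\right) \left(-101 + K{\left(-17,69 \right)}\right) = \left(\frac{8 \left(-27\right)^{2}}{5} - 3455\right) \left(-101 + \left(15 + 69 - 17\right)\right) = \left(\frac{8}{5} \cdot 729 - 3455\right) \left(-101 + 67\right) = \left(\frac{5832}{5} - 3455\right) \left(-34\right) = \left(- \frac{11443}{5}\right) \left(-34\right) = \frac{389062}{5}$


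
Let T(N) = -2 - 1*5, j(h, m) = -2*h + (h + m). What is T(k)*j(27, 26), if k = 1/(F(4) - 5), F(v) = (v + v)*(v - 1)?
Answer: 7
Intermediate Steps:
j(h, m) = m - h
F(v) = 2*v*(-1 + v) (F(v) = (2*v)*(-1 + v) = 2*v*(-1 + v))
k = 1/19 (k = 1/(2*4*(-1 + 4) - 5) = 1/(2*4*3 - 5) = 1/(24 - 5) = 1/19 ≈ 0.052632)
T(N) = -7 (T(N) = -2 - 5 = -7)
T(k)*j(27, 26) = -7*(26 - 1*27) = -7*(26 - 27) = -7*(-1) = 7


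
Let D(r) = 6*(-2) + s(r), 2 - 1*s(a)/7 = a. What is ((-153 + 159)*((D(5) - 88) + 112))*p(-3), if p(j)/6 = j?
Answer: 972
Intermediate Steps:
s(a) = 14 - 7*a
D(r) = 2 - 7*r (D(r) = 6*(-2) + (14 - 7*r) = -12 + (14 - 7*r) = 2 - 7*r)
p(j) = 6*j
((-153 + 159)*((D(5) - 88) + 112))*p(-3) = ((-153 + 159)*(((2 - 7*5) - 88) + 112))*(6*(-3)) = (6*(((2 - 35) - 88) + 112))*(-18) = (6*((-33 - 88) + 112))*(-18) = (6*(-121 + 112))*(-18) = (6*(-9))*(-18) = -54*(-18) = 972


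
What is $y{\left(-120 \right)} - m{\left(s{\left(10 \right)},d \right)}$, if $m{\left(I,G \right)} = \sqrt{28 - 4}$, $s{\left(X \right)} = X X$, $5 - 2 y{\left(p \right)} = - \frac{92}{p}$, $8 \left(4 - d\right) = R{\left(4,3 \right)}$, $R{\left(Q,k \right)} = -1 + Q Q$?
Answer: $\frac{127}{60} - 2 \sqrt{6} \approx -2.7823$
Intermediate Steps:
$R{\left(Q,k \right)} = -1 + Q^{2}$
$d = \frac{17}{8}$ ($d = 4 - \frac{-1 + 4^{2}}{8} = 4 - \frac{-1 + 16}{8} = 4 - \frac{15}{8} = \frac{17}{8} \approx 2.125$)
$y{\left(p \right)} = \frac{5}{2} + \frac{46}{p}$ ($y{\left(p \right)} = \frac{5}{2} - \frac{\left(-92\right) \frac{1}{p}}{2} = \frac{5}{2} + \frac{46}{p}$)
$s{\left(X \right)} = X^{2}$
$m{\left(I,G \right)} = 2 \sqrt{6}$ ($m{\left(I,G \right)} = \sqrt{24} = 2 \sqrt{6}$)
$y{\left(-120 \right)} - m{\left(s{\left(10 \right)},d \right)} = \left(\frac{5}{2} + \frac{46}{-120}\right) - 2 \sqrt{6} = \left(\frac{5}{2} + 46 \left(- \frac{1}{120}\right)\right) - 2 \sqrt{6} = \left(\frac{5}{2} - \frac{23}{60}\right) - 2 \sqrt{6} = \frac{127}{60} - 2 \sqrt{6}$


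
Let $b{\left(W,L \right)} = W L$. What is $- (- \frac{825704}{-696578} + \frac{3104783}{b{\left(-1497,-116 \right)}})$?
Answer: $- \frac{1153054341791}{60481081428} \approx -19.065$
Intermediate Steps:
$b{\left(W,L \right)} = L W$
$- (- \frac{825704}{-696578} + \frac{3104783}{b{\left(-1497,-116 \right)}}) = - (- \frac{825704}{-696578} + \frac{3104783}{\left(-116\right) \left(-1497\right)}) = - (\left(-825704\right) \left(- \frac{1}{696578}\right) + \frac{3104783}{173652}) = - (\frac{412852}{348289} + 3104783 \cdot \frac{1}{173652}) = - (\frac{412852}{348289} + \frac{3104783}{173652}) = \left(-1\right) \frac{1153054341791}{60481081428} = - \frac{1153054341791}{60481081428}$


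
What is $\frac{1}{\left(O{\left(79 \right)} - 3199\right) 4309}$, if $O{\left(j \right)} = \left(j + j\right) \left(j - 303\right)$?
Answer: $- \frac{1}{166288619} \approx -6.0136 \cdot 10^{-9}$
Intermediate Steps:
$O{\left(j \right)} = 2 j \left(-303 + j\right)$
$\frac{1}{\left(O{\left(79 \right)} - 3199\right) 4309} = \frac{1}{\left(2 \cdot 79 \left(-303 + 79\right) - 3199\right) 4309} = \frac{1}{2 \cdot 79 \left(-224\right) - 3199} \cdot \frac{1}{4309} = \frac{1}{-35392 - 3199} \cdot \frac{1}{4309} = \frac{1}{-38591} \cdot \frac{1}{4309} = \left(- \frac{1}{38591}\right) \frac{1}{4309} = - \frac{1}{166288619}$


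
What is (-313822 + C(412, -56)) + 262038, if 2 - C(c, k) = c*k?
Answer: -28710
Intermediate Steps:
C(c, k) = 2 - c*k
(-313822 + C(412, -56)) + 262038 = (-313822 + (2 - 1*412*(-56))) + 262038 = (-313822 + (2 + 23072)) + 262038 = (-313822 + 23074) + 262038 = -290748 + 262038 = -28710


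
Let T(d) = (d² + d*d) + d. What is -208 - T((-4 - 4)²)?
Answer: -8464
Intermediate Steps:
T(d) = d + 2*d² (T(d) = (d² + d²) + d = 2*d² + d = d + 2*d²)
-208 - T((-4 - 4)²) = -208 - (-4 - 4)²*(1 + 2*(-4 - 4)²) = -208 - (-8)²*(1 + 2*(-8)²) = -208 - 64*(1 + 2*64) = -208 - 64*(1 + 128) = -208 - 64*129 = -208 - 1*8256 = -208 - 8256 = -8464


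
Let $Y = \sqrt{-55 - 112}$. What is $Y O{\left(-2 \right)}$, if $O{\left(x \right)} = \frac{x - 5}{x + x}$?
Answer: $\frac{7 i \sqrt{167}}{4} \approx 22.615 i$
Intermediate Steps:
$O{\left(x \right)} = \frac{-5 + x}{2 x}$
$Y = i \sqrt{167}$ ($Y = \sqrt{-167} = i \sqrt{167} \approx 12.923 i$)
$Y O{\left(-2 \right)} = i \sqrt{167} \frac{-5 - 2}{2 \left(-2\right)} = i \sqrt{167} \cdot \frac{1}{2} \left(- \frac{1}{2}\right) \left(-7\right) = i \sqrt{167} \cdot \frac{7}{4} = \frac{7 i \sqrt{167}}{4}$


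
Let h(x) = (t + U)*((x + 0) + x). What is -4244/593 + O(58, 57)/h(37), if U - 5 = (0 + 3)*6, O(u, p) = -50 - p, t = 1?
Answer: -7600795/1053168 ≈ -7.2171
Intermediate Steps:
U = 23 (U = 5 + (0 + 3)*6 = 5 + 3*6 = 5 + 18 = 23)
h(x) = 48*x (h(x) = (1 + 23)*((x + 0) + x) = 24*(x + x) = 24*(2*x) = 48*x)
-4244/593 + O(58, 57)/h(37) = -4244/593 + (-50 - 1*57)/((48*37)) = -4244*1/593 + (-50 - 57)/1776 = -4244/593 - 107*1/1776 = -4244/593 - 107/1776 = -7600795/1053168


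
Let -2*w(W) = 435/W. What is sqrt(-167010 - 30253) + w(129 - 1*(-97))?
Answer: -435/452 + I*sqrt(197263) ≈ -0.96239 + 444.14*I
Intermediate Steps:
w(W) = -435/(2*W)
sqrt(-167010 - 30253) + w(129 - 1*(-97)) = sqrt(-167010 - 30253) - 435/(2*(129 - 1*(-97))) = sqrt(-197263) - 435/(2*(129 + 97)) = I*sqrt(197263) - 435/2/226 = I*sqrt(197263) - 435/2*1/226 = I*sqrt(197263) - 435/452 = -435/452 + I*sqrt(197263)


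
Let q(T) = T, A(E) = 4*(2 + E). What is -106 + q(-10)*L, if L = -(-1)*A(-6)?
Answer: 54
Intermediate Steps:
A(E) = 8 + 4*E
L = -16 (L = -(-1)*(8 + 4*(-6)) = -(-1)*(8 - 24) = -(-1)*(-16) = -1*16 = -16)
-106 + q(-10)*L = -106 - 10*(-16) = -106 + 160 = 54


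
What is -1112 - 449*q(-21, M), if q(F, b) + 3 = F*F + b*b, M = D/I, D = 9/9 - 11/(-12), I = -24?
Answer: -16404404177/82944 ≈ -1.9778e+5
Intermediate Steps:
D = 23/12 (D = 9*(⅑) - 11*(-1/12) = 1 + 11/12 = 23/12 ≈ 1.9167)
M = -23/288 (M = (23/12)/(-24) = (23/12)*(-1/24) = -23/288 ≈ -0.079861)
q(F, b) = -3 + F² + b² (q(F, b) = -3 + (F*F + b*b) = -3 + (F² + b²) = -3 + F² + b²)
-1112 - 449*q(-21, M) = -1112 - 449*(-3 + (-21)² + (-23/288)²) = -1112 - 449*(-3 + 441 + 529/82944) = -1112 - 449*36330001/82944 = -1112 - 16312170449/82944 = -16404404177/82944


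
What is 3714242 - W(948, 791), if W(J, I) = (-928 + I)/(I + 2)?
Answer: 2945394043/793 ≈ 3.7142e+6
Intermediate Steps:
W(J, I) = (-928 + I)/(2 + I)
3714242 - W(948, 791) = 3714242 - (-928 + 791)/(2 + 791) = 3714242 - (-137)/793 = 3714242 - 1*(-137/793) = 3714242 + 137/793 = 2945394043/793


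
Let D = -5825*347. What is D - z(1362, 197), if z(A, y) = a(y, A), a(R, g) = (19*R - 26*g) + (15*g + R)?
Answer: -2010233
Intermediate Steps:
a(R, g) = -11*g + 20*R (a(R, g) = (-26*g + 19*R) + (R + 15*g) = -11*g + 20*R)
z(A, y) = -11*A + 20*y
D = -2021275
D - z(1362, 197) = -2021275 - (-11*1362 + 20*197) = -2021275 - (-14982 + 3940) = -2021275 - 1*(-11042) = -2021275 + 11042 = -2010233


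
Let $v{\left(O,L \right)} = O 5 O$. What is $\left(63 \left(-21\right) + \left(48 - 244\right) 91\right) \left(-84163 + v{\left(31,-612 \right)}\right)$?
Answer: $1520419922$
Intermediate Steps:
$v{\left(O,L \right)} = 5 O^{2}$ ($v{\left(O,L \right)} = 5 O O = 5 O^{2}$)
$\left(63 \left(-21\right) + \left(48 - 244\right) 91\right) \left(-84163 + v{\left(31,-612 \right)}\right) = \left(63 \left(-21\right) + \left(48 - 244\right) 91\right) \left(-84163 + 5 \cdot 31^{2}\right) = \left(-1323 - 17836\right) \left(-84163 + 5 \cdot 961\right) = \left(-1323 - 17836\right) \left(-84163 + 4805\right) = \left(-19159\right) \left(-79358\right) = 1520419922$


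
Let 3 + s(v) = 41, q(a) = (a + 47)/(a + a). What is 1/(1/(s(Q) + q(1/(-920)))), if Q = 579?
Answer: -43163/2 ≈ -21582.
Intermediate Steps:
q(a) = (47 + a)/(2*a) (q(a) = (47 + a)/((2*a)) = (47 + a)*(1/(2*a)) = (47 + a)/(2*a))
s(v) = 38 (s(v) = -3 + 41 = 38)
1/(1/(s(Q) + q(1/(-920)))) = 1/(1/(38 + (47 + 1/(-920))/(2*(1/(-920))))) = 1/(1/(38 + (47 - 1/920)/(2*(-1/920)))) = 1/(1/(38 + (½)*(-920)*(43239/920))) = 1/(1/(38 - 43239/2)) = 1/(1/(-43163/2)) = 1/(-2/43163) = -43163/2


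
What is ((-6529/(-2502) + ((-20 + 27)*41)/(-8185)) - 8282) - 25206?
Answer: -685743676769/20478870 ≈ -33485.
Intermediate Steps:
((-6529/(-2502) + ((-20 + 27)*41)/(-8185)) - 8282) - 25206 = ((-6529*(-1/2502) + (7*41)*(-1/8185)) - 8282) - 25206 = ((6529/2502 + 287*(-1/8185)) - 8282) - 25206 = ((6529/2502 - 287/8185) - 8282) - 25206 = (52721791/20478870 - 8282) - 25206 = -169553279549/20478870 - 25206 = -685743676769/20478870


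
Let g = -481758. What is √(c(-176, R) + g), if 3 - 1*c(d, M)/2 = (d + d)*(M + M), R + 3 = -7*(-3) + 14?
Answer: 26*I*√646 ≈ 660.83*I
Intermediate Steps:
R = 32 (R = -3 + (-7*(-3) + 14) = -3 + (21 + 14) = -3 + 35 = 32)
c(d, M) = 6 - 8*M*d (c(d, M) = 6 - 2*(d + d)*(M + M) = 6 - 2*2*d*2*M = 6 - 8*M*d)
√(c(-176, R) + g) = √((6 - 8*32*(-176)) - 481758) = √((6 + 45056) - 481758) = √(45062 - 481758) = √(-436696) = 26*I*√646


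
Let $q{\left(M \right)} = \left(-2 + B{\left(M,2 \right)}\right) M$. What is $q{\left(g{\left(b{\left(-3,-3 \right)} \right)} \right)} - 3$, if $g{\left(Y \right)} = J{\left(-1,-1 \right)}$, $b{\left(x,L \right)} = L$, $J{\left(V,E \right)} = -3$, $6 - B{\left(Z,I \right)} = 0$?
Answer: $-15$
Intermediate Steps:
$B{\left(Z,I \right)} = 6$ ($B{\left(Z,I \right)} = 6 - 0 = 6 + 0 = 6$)
$g{\left(Y \right)} = -3$
$q{\left(M \right)} = 4 M$ ($q{\left(M \right)} = \left(-2 + 6\right) M = 4 M$)
$q{\left(g{\left(b{\left(-3,-3 \right)} \right)} \right)} - 3 = 4 \left(-3\right) - 3 = -12 - 3 = -15$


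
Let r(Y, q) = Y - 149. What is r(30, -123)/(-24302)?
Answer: 119/24302 ≈ 0.0048967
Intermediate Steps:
r(Y, q) = -149 + Y
r(30, -123)/(-24302) = (-149 + 30)/(-24302) = -119*(-1/24302) = 119/24302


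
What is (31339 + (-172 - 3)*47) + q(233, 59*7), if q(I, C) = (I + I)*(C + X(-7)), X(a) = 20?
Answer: 224892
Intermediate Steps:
q(I, C) = 2*I*(20 + C) (q(I, C) = (I + I)*(C + 20) = (2*I)*(20 + C) = 2*I*(20 + C))
(31339 + (-172 - 3)*47) + q(233, 59*7) = (31339 + (-172 - 3)*47) + 2*233*(20 + 59*7) = (31339 - 175*47) + 2*233*(20 + 413) = (31339 - 8225) + 2*233*433 = 23114 + 201778 = 224892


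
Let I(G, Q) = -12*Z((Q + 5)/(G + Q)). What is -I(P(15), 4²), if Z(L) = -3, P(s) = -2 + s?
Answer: -36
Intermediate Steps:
I(G, Q) = 36 (I(G, Q) = -12*(-3) = 36)
-I(P(15), 4²) = -1*36 = -36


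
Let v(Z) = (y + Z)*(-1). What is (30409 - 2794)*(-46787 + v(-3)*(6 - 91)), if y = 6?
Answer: -1284981180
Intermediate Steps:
v(Z) = -6 - Z (v(Z) = (6 + Z)*(-1) = -6 - Z)
(30409 - 2794)*(-46787 + v(-3)*(6 - 91)) = (30409 - 2794)*(-46787 + (-6 - 1*(-3))*(6 - 91)) = 27615*(-46787 + (-6 + 3)*(-85)) = 27615*(-46787 - 3*(-85)) = 27615*(-46787 + 255) = 27615*(-46532) = -1284981180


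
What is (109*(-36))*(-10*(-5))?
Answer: -196200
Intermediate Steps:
(109*(-36))*(-10*(-5)) = -3924*50 = -196200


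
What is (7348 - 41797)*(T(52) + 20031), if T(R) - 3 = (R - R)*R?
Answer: -690151266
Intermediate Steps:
T(R) = 3 (T(R) = 3 + (R - R)*R = 3 + 0*R = 3 + 0 = 3)
(7348 - 41797)*(T(52) + 20031) = (7348 - 41797)*(3 + 20031) = -34449*20034 = -690151266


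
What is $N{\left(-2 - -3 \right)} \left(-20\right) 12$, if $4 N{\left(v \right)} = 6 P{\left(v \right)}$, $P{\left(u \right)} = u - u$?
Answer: $0$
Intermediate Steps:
$P{\left(u \right)} = 0$
$N{\left(v \right)} = 0$ ($N{\left(v \right)} = \frac{6 \cdot 0}{4} = \frac{1}{4} \cdot 0 = 0$)
$N{\left(-2 - -3 \right)} \left(-20\right) 12 = 0 \left(-20\right) 12 = 0 \cdot 12 = 0$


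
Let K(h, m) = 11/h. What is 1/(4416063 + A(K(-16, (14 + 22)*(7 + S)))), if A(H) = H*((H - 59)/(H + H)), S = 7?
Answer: 32/141313061 ≈ 2.2645e-7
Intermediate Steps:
A(H) = -59/2 + H/2 (A(H) = H*((-59 + H)/((2*H))) = H*((-59 + H)*(1/(2*H))) = H*((-59 + H)/(2*H)) = -59/2 + H/2)
1/(4416063 + A(K(-16, (14 + 22)*(7 + S)))) = 1/(4416063 + (-59/2 + (11/(-16))/2)) = 1/(4416063 + (-59/2 + (11*(-1/16))/2)) = 1/(4416063 + (-59/2 + (½)*(-11/16))) = 1/(4416063 + (-59/2 - 11/32)) = 1/(4416063 - 955/32) = 1/(141313061/32) = 32/141313061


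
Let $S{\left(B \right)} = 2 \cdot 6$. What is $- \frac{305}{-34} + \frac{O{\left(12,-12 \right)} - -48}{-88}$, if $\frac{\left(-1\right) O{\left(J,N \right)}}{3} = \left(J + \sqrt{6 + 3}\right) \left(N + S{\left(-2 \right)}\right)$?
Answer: $\frac{3151}{374} \approx 8.4251$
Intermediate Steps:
$S{\left(B \right)} = 12$
$O{\left(J,N \right)} = - 3 \left(3 + J\right) \left(12 + N\right)$ ($O{\left(J,N \right)} = - 3 \left(J + \sqrt{6 + 3}\right) \left(N + 12\right) = - 3 \left(J + \sqrt{9}\right) \left(12 + N\right) = - 3 \left(J + 3\right) \left(12 + N\right) = - 3 \left(3 + J\right) \left(12 + N\right)$)
$- \frac{305}{-34} + \frac{O{\left(12,-12 \right)} - -48}{-88} = - \frac{305}{-34} + \frac{\left(-108 - 432 - -108 - 36 \left(-12\right)\right) - -48}{-88} = \left(-305\right) \left(- \frac{1}{34}\right) + \left(\left(-108 - 432 + 108 + 432\right) + 48\right) \left(- \frac{1}{88}\right) = \frac{305}{34} + \left(0 + 48\right) \left(- \frac{1}{88}\right) = \frac{305}{34} + 48 \left(- \frac{1}{88}\right) = \frac{305}{34} - \frac{6}{11} = \frac{3151}{374}$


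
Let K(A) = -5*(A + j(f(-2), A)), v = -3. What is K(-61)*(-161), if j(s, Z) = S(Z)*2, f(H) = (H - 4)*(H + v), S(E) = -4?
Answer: -55545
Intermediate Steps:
f(H) = (-4 + H)*(-3 + H) (f(H) = (H - 4)*(H - 3) = (-4 + H)*(-3 + H))
j(s, Z) = -8 (j(s, Z) = -4*2 = -8)
K(A) = 40 - 5*A (K(A) = -5*(A - 8) = -5*(-8 + A) = 40 - 5*A)
K(-61)*(-161) = (40 - 5*(-61))*(-161) = (40 + 305)*(-161) = 345*(-161) = -55545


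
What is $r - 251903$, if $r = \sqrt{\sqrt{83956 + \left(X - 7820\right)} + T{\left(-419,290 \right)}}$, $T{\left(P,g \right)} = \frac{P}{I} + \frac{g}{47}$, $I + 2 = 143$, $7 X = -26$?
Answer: $-251903 + \frac{\sqrt{3115959 + 417501 \sqrt{414498}}}{987} \approx -2.5189 \cdot 10^{5}$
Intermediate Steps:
$X = - \frac{26}{7}$ ($X = \frac{1}{7} \left(-26\right) = - \frac{26}{7} \approx -3.7143$)
$I = 141$ ($I = -2 + 143 = 141$)
$T{\left(P,g \right)} = \frac{g}{47} + \frac{P}{141}$ ($T{\left(P,g \right)} = \frac{P}{141} + \frac{g}{47} = \frac{g}{47} + \frac{P}{141}$)
$r = \sqrt{\frac{451}{141} + \frac{3 \sqrt{414498}}{7}}$ ($r = \sqrt{\sqrt{83956 - \frac{54766}{7}} + \left(\frac{1}{47} \cdot 290 + \frac{1}{141} \left(-419\right)\right)} = \sqrt{\sqrt{83956 - \frac{54766}{7}} + \left(\frac{290}{47} - \frac{419}{141}\right)} = \sqrt{\sqrt{83956 - \frac{54766}{7}} + \frac{451}{141}} = \sqrt{\sqrt{\frac{532926}{7}} + \frac{451}{141}} = \sqrt{\frac{3 \sqrt{414498}}{7} + \frac{451}{141}} = \sqrt{\frac{451}{141} + \frac{3 \sqrt{414498}}{7}} \approx 16.707$)
$r - 251903 = \frac{\sqrt{3115959 + 417501 \sqrt{414498}}}{987} - 251903 = -251903 + \frac{\sqrt{3115959 + 417501 \sqrt{414498}}}{987}$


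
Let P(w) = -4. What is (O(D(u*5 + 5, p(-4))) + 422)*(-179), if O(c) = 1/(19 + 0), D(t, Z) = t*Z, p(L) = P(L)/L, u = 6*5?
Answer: -1435401/19 ≈ -75547.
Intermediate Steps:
u = 30
p(L) = -4/L
D(t, Z) = Z*t
O(c) = 1/19
(O(D(u*5 + 5, p(-4))) + 422)*(-179) = (1/19 + 422)*(-179) = (8019/19)*(-179) = -1435401/19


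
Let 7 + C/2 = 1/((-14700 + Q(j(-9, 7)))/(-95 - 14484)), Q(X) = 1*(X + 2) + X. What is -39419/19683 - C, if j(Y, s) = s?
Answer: 1446803449/144512586 ≈ 10.012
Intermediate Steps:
Q(X) = 2 + 2*X (Q(X) = 1*(2 + X) + X = (2 + X) + X = 2 + 2*X)
C = -88209/7342 (C = -14 + 2/(((-14700 + (2 + 2*7))/(-95 - 14484))) = -14 + 2/(((-14700 + (2 + 14))/(-14579))) = -14 + 2/(((-14700 + 16)*(-1/14579))) = -14 + 2/((-14684*(-1/14579))) = -14 + 2/(14684/14579) = -14 + 2*(14579/14684) = -14 + 14579/7342 = -88209/7342 ≈ -12.014)
-39419/19683 - C = -39419/19683 - 1*(-88209/7342) = -39419*1/19683 + 88209/7342 = -39419/19683 + 88209/7342 = 1446803449/144512586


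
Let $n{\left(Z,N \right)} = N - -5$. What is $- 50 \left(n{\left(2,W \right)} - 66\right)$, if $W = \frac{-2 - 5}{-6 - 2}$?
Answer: $\frac{12025}{4} \approx 3006.3$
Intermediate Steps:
$W = \frac{7}{8}$ ($W = - \frac{7}{-8} = \left(-7\right) \left(- \frac{1}{8}\right) = \frac{7}{8} \approx 0.875$)
$n{\left(Z,N \right)} = 5 + N$ ($n{\left(Z,N \right)} = N + 5 = 5 + N$)
$- 50 \left(n{\left(2,W \right)} - 66\right) = - 50 \left(\left(5 + \frac{7}{8}\right) - 66\right) = - 50 \left(\frac{47}{8} - 66\right) = \left(-50\right) \left(- \frac{481}{8}\right) = \frac{12025}{4}$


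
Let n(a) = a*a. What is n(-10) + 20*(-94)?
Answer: -1780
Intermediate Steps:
n(a) = a²
n(-10) + 20*(-94) = (-10)² + 20*(-94) = 100 - 1880 = -1780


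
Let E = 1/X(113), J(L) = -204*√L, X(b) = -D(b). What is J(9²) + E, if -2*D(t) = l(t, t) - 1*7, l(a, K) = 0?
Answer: -12854/7 ≈ -1836.3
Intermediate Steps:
D(t) = 7/2 (D(t) = -(0 - 1*7)/2 = -(0 - 7)/2 = -½*(-7) = 7/2)
X(b) = -7/2 (X(b) = -1*7/2 = -7/2)
E = -2/7 (E = 1/(-7/2) = -2/7 ≈ -0.28571)
J(9²) + E = -204*√(9²) - 2/7 = -204*√81 - 2/7 = -204*9 - 2/7 = -1836 - 2/7 = -12854/7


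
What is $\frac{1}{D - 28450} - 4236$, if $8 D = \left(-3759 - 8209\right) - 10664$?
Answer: $- \frac{132497845}{31279} \approx -4236.0$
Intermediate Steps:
$D = -2829$ ($D = \frac{\left(-3759 - 8209\right) - 10664}{8} = \frac{-11968 - 10664}{8} = \frac{1}{8} \left(-22632\right) = -2829$)
$\frac{1}{D - 28450} - 4236 = \frac{1}{-2829 - 28450} - 4236 = \frac{1}{-31279} - 4236 = - \frac{1}{31279} - 4236 = - \frac{132497845}{31279}$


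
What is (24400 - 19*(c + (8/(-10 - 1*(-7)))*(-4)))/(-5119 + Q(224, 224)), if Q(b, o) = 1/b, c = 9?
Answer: -16145696/3439965 ≈ -4.6936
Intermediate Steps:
(24400 - 19*(c + (8/(-10 - 1*(-7)))*(-4)))/(-5119 + Q(224, 224)) = (24400 - 19*(9 + (8/(-10 - 1*(-7)))*(-4)))/(-5119 + 1/224) = (24400 - 19*(9 + (8/(-10 + 7))*(-4)))/(-5119 + 1/224) = (24400 - 19*(9 + (8/(-3))*(-4)))/(-1146655/224) = (24400 - 19*(9 + (8*(-⅓))*(-4)))*(-224/1146655) = (24400 - 19*(9 - 8/3*(-4)))*(-224/1146655) = (24400 - 19*(9 + 32/3))*(-224/1146655) = (24400 - 19*59/3)*(-224/1146655) = (24400 - 1121/3)*(-224/1146655) = (72079/3)*(-224/1146655) = -16145696/3439965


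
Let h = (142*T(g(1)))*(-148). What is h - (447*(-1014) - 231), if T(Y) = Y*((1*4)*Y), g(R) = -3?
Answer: -303087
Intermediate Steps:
T(Y) = 4*Y² (T(Y) = Y*(4*Y) = 4*Y²)
h = -756576 (h = (142*(4*(-3)²))*(-148) = (142*(4*9))*(-148) = (142*36)*(-148) = 5112*(-148) = -756576)
h - (447*(-1014) - 231) = -756576 - (447*(-1014) - 231) = -756576 - (-453258 - 231) = -756576 - 1*(-453489) = -756576 + 453489 = -303087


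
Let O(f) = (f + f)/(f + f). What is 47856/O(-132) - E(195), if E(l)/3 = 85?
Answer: 47601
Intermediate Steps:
O(f) = 1 (O(f) = (2*f)/((2*f)) = (2*f)*(1/(2*f)) = 1)
E(l) = 255 (E(l) = 3*85 = 255)
47856/O(-132) - E(195) = 47856/1 - 1*255 = 47856*1 - 255 = 47856 - 255 = 47601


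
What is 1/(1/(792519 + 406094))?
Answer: 1198613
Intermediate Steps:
1/(1/(792519 + 406094)) = 1/(1/1198613) = 1198613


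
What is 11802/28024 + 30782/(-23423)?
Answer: -293098261/328203076 ≈ -0.89304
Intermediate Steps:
11802/28024 + 30782/(-23423) = 11802*(1/28024) + 30782*(-1/23423) = 5901/14012 - 30782/23423 = -293098261/328203076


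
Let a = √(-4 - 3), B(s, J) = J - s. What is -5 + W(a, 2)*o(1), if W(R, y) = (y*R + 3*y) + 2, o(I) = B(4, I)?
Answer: -29 - 6*I*√7 ≈ -29.0 - 15.875*I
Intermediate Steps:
a = I*√7 (a = √(-7) = I*√7 ≈ 2.6458*I)
o(I) = -4 + I (o(I) = I - 1*4 = I - 4 = -4 + I)
W(R, y) = 2 + 3*y + R*y (W(R, y) = (R*y + 3*y) + 2 = (3*y + R*y) + 2 = 2 + 3*y + R*y)
-5 + W(a, 2)*o(1) = -5 + (2 + 3*2 + (I*√7)*2)*(-4 + 1) = -5 + (2 + 6 + 2*I*√7)*(-3) = -5 + (8 + 2*I*√7)*(-3) = -5 + (-24 - 6*I*√7) = -29 - 6*I*√7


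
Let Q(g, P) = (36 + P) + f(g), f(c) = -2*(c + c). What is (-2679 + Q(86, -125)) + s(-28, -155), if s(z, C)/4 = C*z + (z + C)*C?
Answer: 127708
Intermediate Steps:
f(c) = -4*c
s(z, C) = 4*C*z + 4*C*(C + z) (s(z, C) = 4*(C*z + (z + C)*C) = 4*(C*z + (C + z)*C) = 4*(C*z + C*(C + z)) = 4*C*z + 4*C*(C + z))
Q(g, P) = 36 + P - 4*g (Q(g, P) = (36 + P) - 4*g = 36 + P - 4*g)
(-2679 + Q(86, -125)) + s(-28, -155) = (-2679 + (36 - 125 - 4*86)) + 4*(-155)*(-155 + 2*(-28)) = (-2679 + (36 - 125 - 344)) + 4*(-155)*(-155 - 56) = (-2679 - 433) + 4*(-155)*(-211) = -3112 + 130820 = 127708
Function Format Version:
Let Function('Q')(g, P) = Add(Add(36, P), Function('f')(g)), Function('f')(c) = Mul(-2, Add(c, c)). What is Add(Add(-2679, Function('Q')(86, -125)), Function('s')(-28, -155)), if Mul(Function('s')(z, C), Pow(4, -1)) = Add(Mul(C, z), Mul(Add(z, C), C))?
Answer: 127708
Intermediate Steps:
Function('f')(c) = Mul(-4, c) (Function('f')(c) = Mul(-2, Mul(2, c)) = Mul(-4, c))
Function('s')(z, C) = Add(Mul(4, C, z), Mul(4, C, Add(C, z))) (Function('s')(z, C) = Mul(4, Add(Mul(C, z), Mul(Add(z, C), C))) = Mul(4, Add(Mul(C, z), Mul(Add(C, z), C))) = Mul(4, Add(Mul(C, z), Mul(C, Add(C, z)))) = Add(Mul(4, C, z), Mul(4, C, Add(C, z))))
Function('Q')(g, P) = Add(36, P, Mul(-4, g)) (Function('Q')(g, P) = Add(Add(36, P), Mul(-4, g)) = Add(36, P, Mul(-4, g)))
Add(Add(-2679, Function('Q')(86, -125)), Function('s')(-28, -155)) = Add(Add(-2679, Add(36, -125, Mul(-4, 86))), Mul(4, -155, Add(-155, Mul(2, -28)))) = Add(Add(-2679, Add(36, -125, -344)), Mul(4, -155, Add(-155, -56))) = Add(Add(-2679, -433), Mul(4, -155, -211)) = Add(-3112, 130820) = 127708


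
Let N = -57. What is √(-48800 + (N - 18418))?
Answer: 15*I*√299 ≈ 259.37*I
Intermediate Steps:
√(-48800 + (N - 18418)) = √(-48800 + (-57 - 18418)) = √(-48800 - 18475) = √(-67275) = 15*I*√299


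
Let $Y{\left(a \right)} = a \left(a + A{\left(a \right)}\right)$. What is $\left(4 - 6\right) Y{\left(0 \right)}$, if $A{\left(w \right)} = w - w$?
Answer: $0$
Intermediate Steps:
$A{\left(w \right)} = 0$
$Y{\left(a \right)} = a^{2}$ ($Y{\left(a \right)} = a \left(a + 0\right) = a a = a^{2}$)
$\left(4 - 6\right) Y{\left(0 \right)} = \left(4 - 6\right) 0^{2} = \left(-2\right) 0 = 0$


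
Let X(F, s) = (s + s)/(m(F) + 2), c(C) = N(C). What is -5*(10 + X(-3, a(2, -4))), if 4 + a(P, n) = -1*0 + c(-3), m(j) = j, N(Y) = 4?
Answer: -50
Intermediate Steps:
c(C) = 4
a(P, n) = 0 (a(P, n) = -4 + (-1*0 + 4) = -4 + (0 + 4) = -4 + 4 = 0)
X(F, s) = 2*s/(2 + F) (X(F, s) = (s + s)/(F + 2) = (2*s)/(2 + F) = 2*s/(2 + F))
-5*(10 + X(-3, a(2, -4))) = -5*(10 + 2*0/(2 - 3)) = -5*(10 + 2*0/(-1)) = -5*(10 + 2*0*(-1)) = -5*(10 + 0) = -5*10 = -50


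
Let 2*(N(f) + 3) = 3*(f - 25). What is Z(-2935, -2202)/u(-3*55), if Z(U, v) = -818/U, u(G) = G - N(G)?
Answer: 818/361005 ≈ 0.0022659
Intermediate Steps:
N(f) = -81/2 + 3*f/2 (N(f) = -3 + (3*(f - 25))/2 = -3 + (3*(-25 + f))/2 = -3 + (-75 + 3*f)/2 = -3 + (-75/2 + 3*f/2) = -81/2 + 3*f/2)
u(G) = 81/2 - G/2 (u(G) = G - (-81/2 + 3*G/2) = G + (81/2 - 3*G/2) = 81/2 - G/2)
Z(-2935, -2202)/u(-3*55) = (-818/(-2935))/(81/2 - (-3)*55/2) = (-818*(-1/2935))/(81/2 - 1/2*(-165)) = 818/(2935*(81/2 + 165/2)) = (818/2935)/123 = (818/2935)*(1/123) = 818/361005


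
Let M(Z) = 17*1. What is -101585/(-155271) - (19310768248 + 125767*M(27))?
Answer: -2998734271987192/155271 ≈ -1.9313e+10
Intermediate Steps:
M(Z) = 17
-101585/(-155271) - (19310768248 + 125767*M(27)) = -101585/(-155271) - 125767/(1/(17 + 153544)) = -101585*(-1/155271) - 125767/(1/153561) = 101585/155271 - 125767/1/153561 = 101585/155271 - 125767*153561 = 101585/155271 - 19312906287 = -2998734271987192/155271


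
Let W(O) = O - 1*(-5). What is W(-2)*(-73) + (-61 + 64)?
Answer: -216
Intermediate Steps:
W(O) = 5 + O (W(O) = O + 5 = 5 + O)
W(-2)*(-73) + (-61 + 64) = (5 - 2)*(-73) + (-61 + 64) = 3*(-73) + 3 = -219 + 3 = -216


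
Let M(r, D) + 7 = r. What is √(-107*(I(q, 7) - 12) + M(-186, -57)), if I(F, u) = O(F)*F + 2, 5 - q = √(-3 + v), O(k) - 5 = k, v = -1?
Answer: √(-4045 + 3210*I) ≈ 23.653 + 67.856*I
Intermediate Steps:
O(k) = 5 + k
q = 5 - 2*I (q = 5 - √(-3 - 1) = 5 - √(-4) = 5 - 2*I ≈ 5.0 - 2.0*I)
M(r, D) = -7 + r
I(F, u) = 2 + F*(5 + F) (I(F, u) = (5 + F)*F + 2 = F*(5 + F) + 2 = 2 + F*(5 + F))
√(-107*(I(q, 7) - 12) + M(-186, -57)) = √(-107*((2 + (5 - 2*I)*(5 + (5 - 2*I))) - 12) + (-7 - 186)) = √(-107*((2 + (5 - 2*I)*(10 - 2*I)) - 12) - 193) = √(-107*(-10 + (5 - 2*I)*(10 - 2*I)) - 193) = √((1070 - 107*(5 - 2*I)*(10 - 2*I)) - 193) = √(877 - 107*(5 - 2*I)*(10 - 2*I))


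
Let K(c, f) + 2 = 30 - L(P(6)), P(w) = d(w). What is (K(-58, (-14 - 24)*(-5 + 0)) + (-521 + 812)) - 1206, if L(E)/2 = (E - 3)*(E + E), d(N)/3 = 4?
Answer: -1319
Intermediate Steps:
d(N) = 12 (d(N) = 3*4 = 12)
P(w) = 12
L(E) = 4*E*(-3 + E) (L(E) = 2*((E - 3)*(E + E)) = 2*((-3 + E)*(2*E)) = 2*(2*E*(-3 + E)) = 4*E*(-3 + E))
K(c, f) = -404 (K(c, f) = -2 + (30 - 4*12*(-3 + 12)) = -2 + (30 - 4*12*9) = -2 + (30 - 1*432) = -2 + (30 - 432) = -2 - 402 = -404)
(K(-58, (-14 - 24)*(-5 + 0)) + (-521 + 812)) - 1206 = (-404 + (-521 + 812)) - 1206 = (-404 + 291) - 1206 = -113 - 1206 = -1319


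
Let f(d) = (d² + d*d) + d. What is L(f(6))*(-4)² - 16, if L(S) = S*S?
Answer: 97328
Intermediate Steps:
f(d) = d + 2*d² (f(d) = (d² + d²) + d = 2*d² + d = d + 2*d²)
L(S) = S²
L(f(6))*(-4)² - 16 = (6*(1 + 2*6))²*(-4)² - 16 = (6*(1 + 12))²*16 - 16 = (6*13)²*16 - 16 = 78²*16 - 16 = 6084*16 - 16 = 97344 - 16 = 97328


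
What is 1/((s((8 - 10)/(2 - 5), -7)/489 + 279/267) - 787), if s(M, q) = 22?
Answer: -43521/34203592 ≈ -0.0012724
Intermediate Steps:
1/((s((8 - 10)/(2 - 5), -7)/489 + 279/267) - 787) = 1/((22/489 + 279/267) - 787) = 1/((22*(1/489) + 279*(1/267)) - 787) = 1/((22/489 + 93/89) - 787) = 1/(47435/43521 - 787) = 1/(-34203592/43521) = -43521/34203592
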